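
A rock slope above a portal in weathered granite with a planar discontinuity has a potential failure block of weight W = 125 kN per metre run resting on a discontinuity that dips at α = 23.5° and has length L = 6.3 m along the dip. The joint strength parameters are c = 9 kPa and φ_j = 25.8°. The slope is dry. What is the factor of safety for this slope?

Resolving the block weight along and normal to the plane and applying the Mohr–Coulomb strength on the joint:
N' = W cosα = 125·cos23.5° = 114.6 kN/m
Driving force T = W sinα = 125·sin23.5° = 49.8 kN/m
Resisting force R = c·L + N'·tanφ_j = 9·6.3 + 114.6·tan25.8° = 56.7 + 55.4 = 112.1 kN/m
FS = R / T = 112.1 / 49.8 = 2.249

FS = 2.25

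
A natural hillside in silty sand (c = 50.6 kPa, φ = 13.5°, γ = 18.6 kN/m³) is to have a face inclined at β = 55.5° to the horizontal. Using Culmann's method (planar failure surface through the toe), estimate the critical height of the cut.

H_c = 33.95 m

Culmann's analysis gives the critical failure plane at α_cr = (β + φ)/2 = (55.5 + 13.5)/2 = 34.5°, and the critical height
H_c = (4c/γ) · sinβ cosφ / [1 − cos(β − φ)]
    = (4·50.6/18.6) · sin55.5°·cos13.5° / [1 − cos(42.0°)]
    = 10.882 · 0.8241·0.9724 / [1 − 0.7431]
    = 10.882 · 0.8014 / 0.2569
    = 33.95 m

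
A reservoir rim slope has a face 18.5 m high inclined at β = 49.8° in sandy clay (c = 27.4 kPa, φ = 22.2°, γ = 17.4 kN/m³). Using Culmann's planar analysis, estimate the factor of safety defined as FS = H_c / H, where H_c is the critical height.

FS = 2.12

H_c = (4c/γ) · sinβ cosφ / [1 − cos(β − φ)]
    = (4·27.4/17.4) · sin49.8°·cos22.2° / [1 − cos27.6°]
    = 6.299 · 0.7072 / 0.1138 = 39.14 m
FS = H_c / H = 39.14 / 18.5 = 2.116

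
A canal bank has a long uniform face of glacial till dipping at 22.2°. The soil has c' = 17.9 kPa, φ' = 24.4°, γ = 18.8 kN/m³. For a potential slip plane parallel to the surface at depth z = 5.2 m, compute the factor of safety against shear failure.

For an infinite slope with a slip plane parallel to the surface (no pore pressure): FS = [c' + γz cos²β tanφ'] / [γz sinβ cosβ].
γz = 18.8·5.2 = 97.76 kN/m²
Numerator = 17.9 + 97.76·cos²22.2°·tan24.4° = 17.9 + 97.76·0.8572·0.4536 = 55.915 kPa
Denominator = 97.76·sin22.2°·cos22.2° = 97.76·0.3778·0.9259 = 34.200 kPa
FS = 55.915 / 34.200 = 1.635

FS = 1.63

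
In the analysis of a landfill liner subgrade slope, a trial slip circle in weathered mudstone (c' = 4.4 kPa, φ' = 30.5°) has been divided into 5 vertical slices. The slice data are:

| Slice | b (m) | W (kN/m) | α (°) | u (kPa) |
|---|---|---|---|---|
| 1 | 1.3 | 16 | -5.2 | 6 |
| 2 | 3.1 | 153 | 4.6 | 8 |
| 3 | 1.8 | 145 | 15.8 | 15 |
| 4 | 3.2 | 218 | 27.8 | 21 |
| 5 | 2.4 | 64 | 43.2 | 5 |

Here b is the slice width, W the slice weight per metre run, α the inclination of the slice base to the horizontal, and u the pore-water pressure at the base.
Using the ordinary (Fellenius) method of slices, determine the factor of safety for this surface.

FS = 1.48

Ordinary method of slices: FS = Σ[c'·Δl_i + (W_i cosα_i − u_i·Δl_i)·tanφ'] / Σ W_i sinα_i, with Δl_i = b_i / cosα_i.
Slice 1: Δl = 1.3/cos(-5.2°) = 1.305 m; N'_1 = 16·cos(-5.2°) − 6·1.305 = 8.1; c'Δl = 5.74; W sinα = -1.5
Slice 2: Δl = 3.1/cos4.6° = 3.110 m; N'_2 = 153·cos4.6° − 8·3.110 = 127.6; c'Δl = 13.68; W sinα = 12.3
Slice 3: Δl = 1.8/cos15.8° = 1.871 m; N'_3 = 145·cos15.8° − 15·1.871 = 111.5; c'Δl = 8.23; W sinα = 39.5
Slice 4: Δl = 3.2/cos27.8° = 3.618 m; N'_4 = 218·cos27.8° − 21·3.618 = 116.9; c'Δl = 15.92; W sinα = 101.7
Slice 5: Δl = 2.4/cos43.2° = 3.292 m; N'_5 = 64·cos43.2° − 5·3.292 = 30.2; c'Δl = 14.49; W sinα = 43.8
Σc'Δl = 58.1 kN/m; ΣN' = 394.3 kN/m; ΣW sinα = 195.8 kN/m
Resisting = 58.1 + 394.3·tan30.5° = 58.1 + 232.2 = 290.3 kN/m
FS = 290.3 / 195.8 = 1.483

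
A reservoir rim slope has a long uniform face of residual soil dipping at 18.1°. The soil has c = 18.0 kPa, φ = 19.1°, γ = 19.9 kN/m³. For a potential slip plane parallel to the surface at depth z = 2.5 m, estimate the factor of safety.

For an infinite slope with a slip plane parallel to the surface (no pore pressure): FS = [c + γz cos²β tanφ] / [γz sinβ cosβ].
γz = 19.9·2.5 = 49.75 kN/m²
Numerator = 18.0 + 49.75·cos²18.1°·tan19.1° = 18.0 + 49.75·0.9035·0.3463 = 33.565 kPa
Denominator = 49.75·sin18.1°·cos18.1° = 49.75·0.3107·0.9505 = 14.691 kPa
FS = 33.565 / 14.691 = 2.285

FS = 2.28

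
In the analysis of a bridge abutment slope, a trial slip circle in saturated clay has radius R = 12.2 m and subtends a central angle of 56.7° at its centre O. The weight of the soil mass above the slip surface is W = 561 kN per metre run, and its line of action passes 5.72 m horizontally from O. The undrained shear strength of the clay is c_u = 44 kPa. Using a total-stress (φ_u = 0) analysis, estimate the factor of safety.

Taking moments about the centre O, the resisting moment is provided by the undrained shear strength acting along the arc:
Arc length L_a = R·θ = 12.2·(56.7°·π/180) = 12.2·0.9896 = 12.07 m
M_R = c_u·L_a·R = 44·12.07·12.2 = 6480.9 kN·m/m
M_D = W·d = 561·5.72 = 3208.9 kN·m/m
FS = M_R / M_D = 6480.9 / 3208.9 = 2.020

FS = 2.02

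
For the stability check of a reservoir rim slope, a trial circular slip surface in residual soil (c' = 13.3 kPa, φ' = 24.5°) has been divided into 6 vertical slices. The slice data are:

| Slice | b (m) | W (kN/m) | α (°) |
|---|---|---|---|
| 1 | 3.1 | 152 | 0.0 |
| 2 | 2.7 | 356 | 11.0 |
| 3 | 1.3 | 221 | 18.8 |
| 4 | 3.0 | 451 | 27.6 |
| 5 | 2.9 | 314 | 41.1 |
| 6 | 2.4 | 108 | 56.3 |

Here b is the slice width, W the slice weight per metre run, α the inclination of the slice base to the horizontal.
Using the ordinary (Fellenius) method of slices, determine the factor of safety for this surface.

Ordinary method of slices: FS = Σ[c'·Δl_i + (W_i cosα_i)·tanφ'] / Σ W_i sinα_i, with Δl_i = b_i / cosα_i.
Slice 1: Δl = 3.1/cos0.0° = 3.100 m; N'_1 = 152·cos0.0° = 152.0; c'Δl = 41.23; W sinα = 0.0
Slice 2: Δl = 2.7/cos11.0° = 2.751 m; N'_2 = 356·cos11.0° = 349.5; c'Δl = 36.58; W sinα = 67.9
Slice 3: Δl = 1.3/cos18.8° = 1.373 m; N'_3 = 221·cos18.8° = 209.2; c'Δl = 18.26; W sinα = 71.2
Slice 4: Δl = 3.0/cos27.6° = 3.385 m; N'_4 = 451·cos27.6° = 399.7; c'Δl = 45.02; W sinα = 208.9
Slice 5: Δl = 2.9/cos41.1° = 3.848 m; N'_5 = 314·cos41.1° = 236.6; c'Δl = 51.18; W sinα = 206.4
Slice 6: Δl = 2.4/cos56.3° = 4.326 m; N'_6 = 108·cos56.3° = 59.9; c'Δl = 57.53; W sinα = 89.9
Σc'Δl = 249.8 kN/m; ΣN' = 1406.9 kN/m; ΣW sinα = 644.4 kN/m
Resisting = 249.8 + 1406.9·tan24.5° = 249.8 + 641.2 = 891.0 kN/m
FS = 891.0 / 644.4 = 1.383

FS = 1.38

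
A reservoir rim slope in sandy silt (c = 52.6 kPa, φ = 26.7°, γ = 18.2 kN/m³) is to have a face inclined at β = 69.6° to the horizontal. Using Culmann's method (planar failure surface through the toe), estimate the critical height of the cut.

Culmann's analysis gives the critical failure plane at α_cr = (β + φ)/2 = (69.6 + 26.7)/2 = 48.1°, and the critical height
H_c = (4c/γ) · sinβ cosφ / [1 − cos(β − φ)]
    = (4·52.6/18.2) · sin69.6°·cos26.7° / [1 − cos(42.9°)]
    = 11.560 · 0.9373·0.8934 / [1 − 0.7325]
    = 11.560 · 0.8373 / 0.2675
    = 36.19 m

H_c = 36.19 m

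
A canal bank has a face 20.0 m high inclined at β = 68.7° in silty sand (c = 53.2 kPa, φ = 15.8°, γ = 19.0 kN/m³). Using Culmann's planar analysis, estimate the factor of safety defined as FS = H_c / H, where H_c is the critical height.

H_c = (4c/γ) · sinβ cosφ / [1 − cos(β − φ)]
    = (4·53.2/19.0) · sin68.7°·cos15.8° / [1 − cos52.9°]
    = 11.200 · 0.8965 / 0.3968 = 25.30 m
FS = H_c / H = 25.30 / 20.0 = 1.265

FS = 1.27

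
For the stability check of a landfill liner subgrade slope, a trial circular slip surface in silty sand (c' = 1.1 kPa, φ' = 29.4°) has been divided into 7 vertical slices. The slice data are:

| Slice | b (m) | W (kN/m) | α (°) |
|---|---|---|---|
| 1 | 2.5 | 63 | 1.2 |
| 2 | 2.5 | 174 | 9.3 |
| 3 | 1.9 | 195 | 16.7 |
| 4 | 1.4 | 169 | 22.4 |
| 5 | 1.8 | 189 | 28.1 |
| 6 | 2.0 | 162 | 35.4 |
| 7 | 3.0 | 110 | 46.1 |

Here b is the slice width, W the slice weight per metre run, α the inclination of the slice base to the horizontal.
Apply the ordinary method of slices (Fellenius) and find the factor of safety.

Ordinary method of slices: FS = Σ[c'·Δl_i + (W_i cosα_i)·tanφ'] / Σ W_i sinα_i, with Δl_i = b_i / cosα_i.
Slice 1: Δl = 2.5/cos1.2° = 2.501 m; N'_1 = 63·cos1.2° = 63.0; c'Δl = 2.75; W sinα = 1.3
Slice 2: Δl = 2.5/cos9.3° = 2.533 m; N'_2 = 174·cos9.3° = 171.7; c'Δl = 2.79; W sinα = 28.1
Slice 3: Δl = 1.9/cos16.7° = 1.984 m; N'_3 = 195·cos16.7° = 186.8; c'Δl = 2.18; W sinα = 56.0
Slice 4: Δl = 1.4/cos22.4° = 1.514 m; N'_4 = 169·cos22.4° = 156.2; c'Δl = 1.67; W sinα = 64.4
Slice 5: Δl = 1.8/cos28.1° = 2.041 m; N'_5 = 189·cos28.1° = 166.7; c'Δl = 2.24; W sinα = 89.0
Slice 6: Δl = 2.0/cos35.4° = 2.454 m; N'_6 = 162·cos35.4° = 132.1; c'Δl = 2.70; W sinα = 93.8
Slice 7: Δl = 3.0/cos46.1° = 4.326 m; N'_7 = 110·cos46.1° = 76.3; c'Δl = 4.76; W sinα = 79.3
Σc'Δl = 19.1 kN/m; ΣN' = 952.8 kN/m; ΣW sinα = 412.0 kN/m
Resisting = 19.1 + 952.8·tan29.4° = 19.1 + 536.9 = 555.9 kN/m
FS = 555.9 / 412.0 = 1.349

FS = 1.35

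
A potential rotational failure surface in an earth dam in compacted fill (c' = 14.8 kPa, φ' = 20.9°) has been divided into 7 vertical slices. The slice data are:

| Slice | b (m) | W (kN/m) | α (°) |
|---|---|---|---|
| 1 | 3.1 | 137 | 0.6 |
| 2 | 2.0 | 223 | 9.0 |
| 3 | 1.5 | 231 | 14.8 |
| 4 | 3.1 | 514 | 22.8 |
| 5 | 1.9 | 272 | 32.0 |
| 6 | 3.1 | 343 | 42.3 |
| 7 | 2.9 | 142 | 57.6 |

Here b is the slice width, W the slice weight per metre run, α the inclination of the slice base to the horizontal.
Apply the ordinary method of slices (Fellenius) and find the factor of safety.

Ordinary method of slices: FS = Σ[c'·Δl_i + (W_i cosα_i)·tanφ'] / Σ W_i sinα_i, with Δl_i = b_i / cosα_i.
Slice 1: Δl = 3.1/cos0.6° = 3.100 m; N'_1 = 137·cos0.6° = 137.0; c'Δl = 45.88; W sinα = 1.4
Slice 2: Δl = 2.0/cos9.0° = 2.025 m; N'_2 = 223·cos9.0° = 220.3; c'Δl = 29.97; W sinα = 34.9
Slice 3: Δl = 1.5/cos14.8° = 1.551 m; N'_3 = 231·cos14.8° = 223.3; c'Δl = 22.96; W sinα = 59.0
Slice 4: Δl = 3.1/cos22.8° = 3.363 m; N'_4 = 514·cos22.8° = 473.8; c'Δl = 49.77; W sinα = 199.2
Slice 5: Δl = 1.9/cos32.0° = 2.240 m; N'_5 = 272·cos32.0° = 230.7; c'Δl = 33.16; W sinα = 144.1
Slice 6: Δl = 3.1/cos42.3° = 4.191 m; N'_6 = 343·cos42.3° = 253.7; c'Δl = 62.03; W sinα = 230.8
Slice 7: Δl = 2.9/cos57.6° = 5.412 m; N'_7 = 142·cos57.6° = 76.1; c'Δl = 80.10; W sinα = 119.9
Σc'Δl = 323.9 kN/m; ΣN' = 1614.9 kN/m; ΣW sinα = 789.4 kN/m
Resisting = 323.9 + 1614.9·tan20.9° = 323.9 + 616.7 = 940.5 kN/m
FS = 940.5 / 789.4 = 1.191

FS = 1.19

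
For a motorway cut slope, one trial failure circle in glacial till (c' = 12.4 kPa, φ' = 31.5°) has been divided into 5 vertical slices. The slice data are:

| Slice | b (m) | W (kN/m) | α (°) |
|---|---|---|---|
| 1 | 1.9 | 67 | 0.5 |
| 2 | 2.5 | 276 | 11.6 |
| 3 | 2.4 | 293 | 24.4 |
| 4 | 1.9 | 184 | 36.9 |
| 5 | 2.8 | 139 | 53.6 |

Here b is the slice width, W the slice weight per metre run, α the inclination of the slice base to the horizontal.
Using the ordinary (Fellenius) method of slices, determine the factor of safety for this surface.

Ordinary method of slices: FS = Σ[c'·Δl_i + (W_i cosα_i)·tanφ'] / Σ W_i sinα_i, with Δl_i = b_i / cosα_i.
Slice 1: Δl = 1.9/cos0.5° = 1.900 m; N'_1 = 67·cos0.5° = 67.0; c'Δl = 23.56; W sinα = 0.6
Slice 2: Δl = 2.5/cos11.6° = 2.552 m; N'_2 = 276·cos11.6° = 270.4; c'Δl = 31.65; W sinα = 55.5
Slice 3: Δl = 2.4/cos24.4° = 2.635 m; N'_3 = 293·cos24.4° = 266.8; c'Δl = 32.68; W sinα = 121.0
Slice 4: Δl = 1.9/cos36.9° = 2.376 m; N'_4 = 184·cos36.9° = 147.1; c'Δl = 29.46; W sinα = 110.5
Slice 5: Δl = 2.8/cos53.6° = 4.718 m; N'_5 = 139·cos53.6° = 82.5; c'Δl = 58.51; W sinα = 111.9
Σc'Δl = 175.9 kN/m; ΣN' = 833.8 kN/m; ΣW sinα = 399.5 kN/m
Resisting = 175.9 + 833.8·tan31.5° = 175.9 + 511.0 = 686.8 kN/m
FS = 686.8 / 399.5 = 1.719

FS = 1.72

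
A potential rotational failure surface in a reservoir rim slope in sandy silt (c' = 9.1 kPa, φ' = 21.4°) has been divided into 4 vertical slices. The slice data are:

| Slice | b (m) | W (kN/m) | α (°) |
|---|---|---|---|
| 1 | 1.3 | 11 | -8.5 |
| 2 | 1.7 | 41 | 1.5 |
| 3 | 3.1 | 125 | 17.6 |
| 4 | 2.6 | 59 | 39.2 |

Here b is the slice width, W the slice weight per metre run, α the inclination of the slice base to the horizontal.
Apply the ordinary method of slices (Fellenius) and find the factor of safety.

FS = 2.31

Ordinary method of slices: FS = Σ[c'·Δl_i + (W_i cosα_i)·tanφ'] / Σ W_i sinα_i, with Δl_i = b_i / cosα_i.
Slice 1: Δl = 1.3/cos(-8.5°) = 1.314 m; N'_1 = 11·cos(-8.5°) = 10.9; c'Δl = 11.96; W sinα = -1.6
Slice 2: Δl = 1.7/cos1.5° = 1.701 m; N'_2 = 41·cos1.5° = 41.0; c'Δl = 15.48; W sinα = 1.1
Slice 3: Δl = 3.1/cos17.6° = 3.252 m; N'_3 = 125·cos17.6° = 119.1; c'Δl = 29.60; W sinα = 37.8
Slice 4: Δl = 2.6/cos39.2° = 3.355 m; N'_4 = 59·cos39.2° = 45.7; c'Δl = 30.53; W sinα = 37.3
Σc'Δl = 87.6 kN/m; ΣN' = 216.7 kN/m; ΣW sinα = 74.5 kN/m
Resisting = 87.6 + 216.7·tan21.4° = 87.6 + 84.9 = 172.5 kN/m
FS = 172.5 / 74.5 = 2.314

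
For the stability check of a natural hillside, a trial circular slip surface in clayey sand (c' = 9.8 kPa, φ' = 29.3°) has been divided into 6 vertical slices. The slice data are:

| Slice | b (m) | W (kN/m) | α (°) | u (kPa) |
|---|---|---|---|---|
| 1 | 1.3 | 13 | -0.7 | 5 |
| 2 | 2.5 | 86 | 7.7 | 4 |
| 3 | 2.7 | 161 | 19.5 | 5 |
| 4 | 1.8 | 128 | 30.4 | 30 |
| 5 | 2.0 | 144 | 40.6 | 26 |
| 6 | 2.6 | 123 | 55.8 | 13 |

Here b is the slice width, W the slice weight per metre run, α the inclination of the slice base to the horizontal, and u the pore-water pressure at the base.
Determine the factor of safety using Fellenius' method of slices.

Ordinary method of slices: FS = Σ[c'·Δl_i + (W_i cosα_i − u_i·Δl_i)·tanφ'] / Σ W_i sinα_i, with Δl_i = b_i / cosα_i.
Slice 1: Δl = 1.3/cos(-0.7°) = 1.300 m; N'_1 = 13·cos(-0.7°) − 5·1.300 = 6.5; c'Δl = 12.74; W sinα = -0.2
Slice 2: Δl = 2.5/cos7.7° = 2.523 m; N'_2 = 86·cos7.7° − 4·2.523 = 75.1; c'Δl = 24.72; W sinα = 11.5
Slice 3: Δl = 2.7/cos19.5° = 2.864 m; N'_3 = 161·cos19.5° − 5·2.864 = 137.4; c'Δl = 28.07; W sinα = 53.7
Slice 4: Δl = 1.8/cos30.4° = 2.087 m; N'_4 = 128·cos30.4° − 30·2.087 = 47.8; c'Δl = 20.45; W sinα = 64.8
Slice 5: Δl = 2.0/cos40.6° = 2.634 m; N'_5 = 144·cos40.6° − 26·2.634 = 40.8; c'Δl = 25.81; W sinα = 93.7
Slice 6: Δl = 2.6/cos55.8° = 4.626 m; N'_6 = 123·cos55.8° − 13·4.626 = 9.0; c'Δl = 45.33; W sinα = 101.7
Σc'Δl = 157.1 kN/m; ΣN' = 316.7 kN/m; ΣW sinα = 325.3 kN/m
Resisting = 157.1 + 316.7·tan29.3° = 157.1 + 177.7 = 334.9 kN/m
FS = 334.9 / 325.3 = 1.029

FS = 1.03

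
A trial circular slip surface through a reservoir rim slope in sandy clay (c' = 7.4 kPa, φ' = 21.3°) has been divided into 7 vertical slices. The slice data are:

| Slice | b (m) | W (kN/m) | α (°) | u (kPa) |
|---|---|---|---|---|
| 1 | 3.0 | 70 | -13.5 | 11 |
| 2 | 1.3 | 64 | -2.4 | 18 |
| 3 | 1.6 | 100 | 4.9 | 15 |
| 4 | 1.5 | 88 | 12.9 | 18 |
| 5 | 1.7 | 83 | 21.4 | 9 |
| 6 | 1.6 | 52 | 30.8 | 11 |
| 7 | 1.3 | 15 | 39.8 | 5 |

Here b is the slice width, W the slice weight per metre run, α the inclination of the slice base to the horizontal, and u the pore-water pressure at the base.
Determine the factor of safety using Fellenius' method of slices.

Ordinary method of slices: FS = Σ[c'·Δl_i + (W_i cosα_i − u_i·Δl_i)·tanφ'] / Σ W_i sinα_i, with Δl_i = b_i / cosα_i.
Slice 1: Δl = 3.0/cos(-13.5°) = 3.085 m; N'_1 = 70·cos(-13.5°) − 11·3.085 = 34.1; c'Δl = 22.83; W sinα = -16.3
Slice 2: Δl = 1.3/cos(-2.4°) = 1.301 m; N'_2 = 64·cos(-2.4°) − 18·1.301 = 40.5; c'Δl = 9.63; W sinα = -2.7
Slice 3: Δl = 1.6/cos4.9° = 1.606 m; N'_3 = 100·cos4.9° − 15·1.606 = 75.5; c'Δl = 11.88; W sinα = 8.5
Slice 4: Δl = 1.5/cos12.9° = 1.539 m; N'_4 = 88·cos12.9° − 18·1.539 = 58.1; c'Δl = 11.39; W sinα = 19.6
Slice 5: Δl = 1.7/cos21.4° = 1.826 m; N'_5 = 83·cos21.4° − 9·1.826 = 60.8; c'Δl = 13.51; W sinα = 30.3
Slice 6: Δl = 1.6/cos30.8° = 1.863 m; N'_6 = 52·cos30.8° − 11·1.863 = 24.2; c'Δl = 13.78; W sinα = 26.6
Slice 7: Δl = 1.3/cos39.8° = 1.692 m; N'_7 = 15·cos39.8° − 5·1.692 = 3.1; c'Δl = 12.52; W sinα = 9.6
Σc'Δl = 95.5 kN/m; ΣN' = 296.4 kN/m; ΣW sinα = 75.7 kN/m
Resisting = 95.5 + 296.4·tan21.3° = 95.5 + 115.5 = 211.1 kN/m
FS = 211.1 / 75.7 = 2.789

FS = 2.79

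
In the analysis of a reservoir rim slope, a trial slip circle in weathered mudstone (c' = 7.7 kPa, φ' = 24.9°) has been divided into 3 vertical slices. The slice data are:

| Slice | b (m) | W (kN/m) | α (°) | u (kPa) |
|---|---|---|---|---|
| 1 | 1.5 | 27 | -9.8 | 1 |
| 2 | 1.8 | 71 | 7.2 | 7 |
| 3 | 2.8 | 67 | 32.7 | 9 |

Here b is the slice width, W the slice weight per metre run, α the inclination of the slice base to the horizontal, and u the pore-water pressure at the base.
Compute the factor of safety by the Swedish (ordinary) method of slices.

Ordinary method of slices: FS = Σ[c'·Δl_i + (W_i cosα_i − u_i·Δl_i)·tanφ'] / Σ W_i sinα_i, with Δl_i = b_i / cosα_i.
Slice 1: Δl = 1.5/cos(-9.8°) = 1.522 m; N'_1 = 27·cos(-9.8°) − 1·1.522 = 25.1; c'Δl = 11.72; W sinα = -4.6
Slice 2: Δl = 1.8/cos7.2° = 1.814 m; N'_2 = 71·cos7.2° − 7·1.814 = 57.7; c'Δl = 13.97; W sinα = 8.9
Slice 3: Δl = 2.8/cos32.7° = 3.327 m; N'_3 = 67·cos32.7° − 9·3.327 = 26.4; c'Δl = 25.62; W sinα = 36.2
Σc'Δl = 51.3 kN/m; ΣN' = 109.3 kN/m; ΣW sinα = 40.5 kN/m
Resisting = 51.3 + 109.3·tan24.9° = 51.3 + 50.7 = 102.0 kN/m
FS = 102.0 / 40.5 = 2.519

FS = 2.52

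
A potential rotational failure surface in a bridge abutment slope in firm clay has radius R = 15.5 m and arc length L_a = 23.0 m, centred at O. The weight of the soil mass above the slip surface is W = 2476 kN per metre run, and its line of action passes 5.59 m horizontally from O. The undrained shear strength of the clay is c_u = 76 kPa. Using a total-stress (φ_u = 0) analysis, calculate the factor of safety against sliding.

Taking moments about the centre O, the resisting moment is provided by the undrained shear strength acting along the arc:
M_R = c_u·L_a·R = 76·23.00·15.5 = 27094.0 kN·m/m
M_D = W·d = 2476·5.59 = 13840.8 kN·m/m
FS = M_R / M_D = 27094.0 / 13840.8 = 1.958

FS = 1.96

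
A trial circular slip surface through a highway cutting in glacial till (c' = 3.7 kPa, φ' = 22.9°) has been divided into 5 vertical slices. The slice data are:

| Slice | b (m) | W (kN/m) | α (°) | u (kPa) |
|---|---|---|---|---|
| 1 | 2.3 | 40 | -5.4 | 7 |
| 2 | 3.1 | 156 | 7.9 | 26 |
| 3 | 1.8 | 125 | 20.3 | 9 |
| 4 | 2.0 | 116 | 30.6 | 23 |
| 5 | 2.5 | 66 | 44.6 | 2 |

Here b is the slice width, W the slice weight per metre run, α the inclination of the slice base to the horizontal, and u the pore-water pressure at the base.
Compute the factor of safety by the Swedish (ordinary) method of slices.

FS = 1.01

Ordinary method of slices: FS = Σ[c'·Δl_i + (W_i cosα_i − u_i·Δl_i)·tanφ'] / Σ W_i sinα_i, with Δl_i = b_i / cosα_i.
Slice 1: Δl = 2.3/cos(-5.4°) = 2.310 m; N'_1 = 40·cos(-5.4°) − 7·2.310 = 23.7; c'Δl = 8.55; W sinα = -3.8
Slice 2: Δl = 3.1/cos7.9° = 3.130 m; N'_2 = 156·cos7.9° − 26·3.130 = 73.1; c'Δl = 11.58; W sinα = 21.4
Slice 3: Δl = 1.8/cos20.3° = 1.919 m; N'_3 = 125·cos20.3° − 9·1.919 = 100.0; c'Δl = 7.10; W sinα = 43.4
Slice 4: Δl = 2.0/cos30.6° = 2.324 m; N'_4 = 116·cos30.6° − 23·2.324 = 46.4; c'Δl = 8.60; W sinα = 59.0
Slice 5: Δl = 2.5/cos44.6° = 3.511 m; N'_5 = 66·cos44.6° − 2·3.511 = 40.0; c'Δl = 12.99; W sinα = 46.3
Σc'Δl = 48.8 kN/m; ΣN' = 283.1 kN/m; ΣW sinα = 166.4 kN/m
Resisting = 48.8 + 283.1·tan22.9° = 48.8 + 119.6 = 168.4 kN/m
FS = 168.4 / 166.4 = 1.012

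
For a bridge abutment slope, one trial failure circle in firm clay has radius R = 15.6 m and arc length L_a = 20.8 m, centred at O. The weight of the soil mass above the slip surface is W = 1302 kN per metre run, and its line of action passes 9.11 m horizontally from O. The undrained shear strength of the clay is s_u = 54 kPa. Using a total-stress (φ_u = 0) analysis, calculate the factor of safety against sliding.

FS = 1.48

Taking moments about the centre O, the resisting moment is provided by the undrained shear strength acting along the arc:
M_R = s_u·L_a·R = 54·20.80·15.6 = 17521.9 kN·m/m
M_D = W·d = 1302·9.11 = 11861.2 kN·m/m
FS = M_R / M_D = 17521.9 / 11861.2 = 1.477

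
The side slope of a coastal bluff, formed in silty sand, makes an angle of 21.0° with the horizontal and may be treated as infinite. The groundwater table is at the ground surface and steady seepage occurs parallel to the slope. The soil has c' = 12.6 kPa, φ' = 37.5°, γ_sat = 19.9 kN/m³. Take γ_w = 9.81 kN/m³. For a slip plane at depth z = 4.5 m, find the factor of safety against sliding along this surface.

FS = 1.43

With seepage parallel to the slope and the water table at the surface, the effective normal stress on the slip plane uses the buoyant unit weight γ' = γ_sat − γ_w while the driving shear stress uses γ_sat:
FS = [c' + γ' z cos²β tanφ'] / [γ_sat z sinβ cosβ]
γ' = 19.9 − 9.81 = 10.09 kN/m³
Numerator = 12.6 + 10.09·4.5·cos²21.0°·tan37.5° = 12.6 + 10.09·4.5·0.8716·0.7673 = 42.966 kPa
Denominator = 19.9·4.5·sin21.0°·cos21.0° = 19.9·4.5·0.3584·0.9336 = 29.960 kPa
FS = 42.966 / 29.960 = 1.434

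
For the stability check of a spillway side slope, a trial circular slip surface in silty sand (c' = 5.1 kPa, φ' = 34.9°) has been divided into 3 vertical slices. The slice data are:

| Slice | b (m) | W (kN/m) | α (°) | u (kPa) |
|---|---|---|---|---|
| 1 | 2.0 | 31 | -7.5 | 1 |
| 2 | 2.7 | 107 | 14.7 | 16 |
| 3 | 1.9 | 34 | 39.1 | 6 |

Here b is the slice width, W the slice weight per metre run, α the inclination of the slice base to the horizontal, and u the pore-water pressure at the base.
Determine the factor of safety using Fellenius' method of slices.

Ordinary method of slices: FS = Σ[c'·Δl_i + (W_i cosα_i − u_i·Δl_i)·tanφ'] / Σ W_i sinα_i, with Δl_i = b_i / cosα_i.
Slice 1: Δl = 2.0/cos(-7.5°) = 2.017 m; N'_1 = 31·cos(-7.5°) − 1·2.017 = 28.7; c'Δl = 10.29; W sinα = -4.0
Slice 2: Δl = 2.7/cos14.7° = 2.791 m; N'_2 = 107·cos14.7° − 16·2.791 = 58.8; c'Δl = 14.24; W sinα = 27.2
Slice 3: Δl = 1.9/cos39.1° = 2.448 m; N'_3 = 34·cos39.1° − 6·2.448 = 11.7; c'Δl = 12.49; W sinα = 21.4
Σc'Δl = 37.0 kN/m; ΣN' = 99.2 kN/m; ΣW sinα = 44.5 kN/m
Resisting = 37.0 + 99.2·tan34.9° = 37.0 + 69.2 = 106.2 kN/m
FS = 106.2 / 44.5 = 2.385

FS = 2.38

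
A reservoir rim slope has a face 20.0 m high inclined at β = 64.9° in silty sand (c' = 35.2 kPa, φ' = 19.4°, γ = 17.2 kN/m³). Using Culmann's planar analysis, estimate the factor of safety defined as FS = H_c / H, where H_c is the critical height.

H_c = (4c'/γ) · sinβ cosφ' / [1 − cos(β − φ')]
    = (4·35.2/17.2) · sin64.9°·cos19.4° / [1 − cos45.5°]
    = 8.186 · 0.8542 / 0.2991 = 23.38 m
FS = H_c / H = 23.38 / 20.0 = 1.169

FS = 1.17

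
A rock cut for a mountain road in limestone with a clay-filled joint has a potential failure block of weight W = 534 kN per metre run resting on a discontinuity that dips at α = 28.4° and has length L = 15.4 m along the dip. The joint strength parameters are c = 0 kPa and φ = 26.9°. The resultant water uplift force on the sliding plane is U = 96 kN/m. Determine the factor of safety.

Resolving the block weight along and normal to the plane and applying the Mohr–Coulomb strength on the joint:
N' = W cosα − U = 534·cos28.4° − 96 = 373.7 kN/m
Driving force T = W sinα = 534·sin28.4° = 254.0 kN/m
Resisting force R = c·L + N'·tanφ = 0·15.4 + 373.7·tan26.9° = 0.0 + 189.6 = 189.6 kN/m
FS = R / T = 189.6 / 254.0 = 0.747

FS = 0.75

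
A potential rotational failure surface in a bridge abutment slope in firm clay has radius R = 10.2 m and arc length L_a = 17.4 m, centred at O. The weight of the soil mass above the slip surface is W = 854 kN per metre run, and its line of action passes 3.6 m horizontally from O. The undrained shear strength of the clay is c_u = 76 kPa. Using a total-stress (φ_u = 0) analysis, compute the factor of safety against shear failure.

Taking moments about the centre O, the resisting moment is provided by the undrained shear strength acting along the arc:
M_R = c_u·L_a·R = 76·17.40·10.2 = 13488.5 kN·m/m
M_D = W·d = 854·3.6 = 3074.4 kN·m/m
FS = M_R / M_D = 13488.5 / 3074.4 = 4.387

FS = 4.39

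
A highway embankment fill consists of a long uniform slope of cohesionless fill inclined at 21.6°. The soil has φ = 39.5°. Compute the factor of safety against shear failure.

For a dry cohesionless infinite slope the factor of safety is FS = tanφ / tanβ.
FS = tan39.5° / tan21.6° = 0.8243 / 0.3959 = 2.082

FS = 2.08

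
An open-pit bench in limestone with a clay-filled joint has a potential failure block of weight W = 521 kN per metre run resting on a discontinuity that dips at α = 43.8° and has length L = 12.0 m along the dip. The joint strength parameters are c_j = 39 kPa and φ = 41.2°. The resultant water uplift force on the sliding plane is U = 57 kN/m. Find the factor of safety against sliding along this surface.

Resolving the block weight along and normal to the plane and applying the Mohr–Coulomb strength on the joint:
N' = W cosα − U = 521·cos43.8° − 57 = 319.0 kN/m
Driving force T = W sinα = 521·sin43.8° = 360.6 kN/m
Resisting force R = c_j·L + N'·tanφ = 39·12.0 + 319.0·tan41.2° = 468.0 + 279.3 = 747.3 kN/m
FS = R / T = 747.3 / 360.6 = 2.072

FS = 2.07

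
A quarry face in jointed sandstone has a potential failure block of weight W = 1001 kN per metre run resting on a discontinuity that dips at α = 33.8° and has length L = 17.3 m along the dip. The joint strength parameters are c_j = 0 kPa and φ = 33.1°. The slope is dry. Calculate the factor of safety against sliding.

Resolving the block weight along and normal to the plane and applying the Mohr–Coulomb strength on the joint:
N' = W cosα = 1001·cos33.8° = 831.8 kN/m
Driving force T = W sinα = 1001·sin33.8° = 556.9 kN/m
Resisting force R = c_j·L + N'·tanφ = 0·17.3 + 831.8·tan33.1° = 0.0 + 542.3 = 542.3 kN/m
FS = R / T = 542.3 / 556.9 = 0.974

FS = 0.97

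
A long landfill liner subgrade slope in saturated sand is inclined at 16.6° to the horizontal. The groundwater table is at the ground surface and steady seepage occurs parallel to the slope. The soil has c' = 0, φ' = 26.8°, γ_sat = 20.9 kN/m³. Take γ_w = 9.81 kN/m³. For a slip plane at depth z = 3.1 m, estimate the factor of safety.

With seepage parallel to the slope and the water table at the surface, the effective normal stress on the slip plane uses the buoyant unit weight γ' = γ_sat − γ_w while the driving shear stress uses γ_sat:
FS = [c' + γ' z cos²β tanφ'] / [γ_sat z sinβ cosβ]
(For c' = 0 this reduces to FS = (γ'/γ_sat)·tanφ'/tanβ.)
γ' = 20.9 − 9.81 = 11.09 kN/m³
Numerator = 0.0 + 11.09·3.1·cos²16.6°·tan26.8° = 0.0 + 11.09·3.1·0.9184·0.5051 = 15.949 kPa
Denominator = 20.9·3.1·sin16.6°·cos16.6° = 20.9·3.1·0.2857·0.9583 = 17.738 kPa
FS = 15.949 / 17.738 = 0.899

FS = 0.90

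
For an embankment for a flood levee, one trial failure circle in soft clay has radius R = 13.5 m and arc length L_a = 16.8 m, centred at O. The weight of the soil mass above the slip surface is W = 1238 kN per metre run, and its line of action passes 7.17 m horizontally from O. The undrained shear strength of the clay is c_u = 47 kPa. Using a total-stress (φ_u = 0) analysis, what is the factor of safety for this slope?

Taking moments about the centre O, the resisting moment is provided by the undrained shear strength acting along the arc:
M_R = c_u·L_a·R = 47·16.80·13.5 = 10659.6 kN·m/m
M_D = W·d = 1238·7.17 = 8876.5 kN·m/m
FS = M_R / M_D = 10659.6 / 8876.5 = 1.201

FS = 1.20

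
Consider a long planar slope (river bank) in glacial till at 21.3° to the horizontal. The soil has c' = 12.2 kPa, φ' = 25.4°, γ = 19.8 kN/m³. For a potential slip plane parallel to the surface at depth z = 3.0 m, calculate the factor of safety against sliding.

FS = 1.82

For an infinite slope with a slip plane parallel to the surface (no pore pressure): FS = [c' + γz cos²β tanφ'] / [γz sinβ cosβ].
γz = 19.8·3.0 = 59.40 kN/m²
Numerator = 12.2 + 59.40·cos²21.3°·tan25.4° = 12.2 + 59.40·0.8680·0.4748 = 36.683 kPa
Denominator = 59.40·sin21.3°·cos21.3° = 59.40·0.3633·0.9317 = 20.103 kPa
FS = 36.683 / 20.103 = 1.825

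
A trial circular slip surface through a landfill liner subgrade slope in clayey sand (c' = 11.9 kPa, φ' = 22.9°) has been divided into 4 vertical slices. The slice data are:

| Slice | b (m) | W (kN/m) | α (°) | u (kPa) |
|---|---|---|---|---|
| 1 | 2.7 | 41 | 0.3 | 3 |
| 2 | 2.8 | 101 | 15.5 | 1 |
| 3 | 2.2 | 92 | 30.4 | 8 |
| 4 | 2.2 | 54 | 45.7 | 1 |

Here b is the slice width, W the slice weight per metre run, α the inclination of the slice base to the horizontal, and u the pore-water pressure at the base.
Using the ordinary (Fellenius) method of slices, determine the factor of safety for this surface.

Ordinary method of slices: FS = Σ[c'·Δl_i + (W_i cosα_i − u_i·Δl_i)·tanφ'] / Σ W_i sinα_i, with Δl_i = b_i / cosα_i.
Slice 1: Δl = 2.7/cos0.3° = 2.700 m; N'_1 = 41·cos0.3° − 3·2.700 = 32.9; c'Δl = 32.13; W sinα = 0.2
Slice 2: Δl = 2.8/cos15.5° = 2.906 m; N'_2 = 101·cos15.5° − 1·2.906 = 94.4; c'Δl = 34.58; W sinα = 27.0
Slice 3: Δl = 2.2/cos30.4° = 2.551 m; N'_3 = 92·cos30.4° − 8·2.551 = 58.9; c'Δl = 30.35; W sinα = 46.6
Slice 4: Δl = 2.2/cos45.7° = 3.150 m; N'_4 = 54·cos45.7° − 1·3.150 = 34.6; c'Δl = 37.48; W sinα = 38.6
Σc'Δl = 134.5 kN/m; ΣN' = 220.8 kN/m; ΣW sinα = 112.4 kN/m
Resisting = 134.5 + 220.8·tan22.9° = 134.5 + 93.3 = 227.8 kN/m
FS = 227.8 / 112.4 = 2.027

FS = 2.03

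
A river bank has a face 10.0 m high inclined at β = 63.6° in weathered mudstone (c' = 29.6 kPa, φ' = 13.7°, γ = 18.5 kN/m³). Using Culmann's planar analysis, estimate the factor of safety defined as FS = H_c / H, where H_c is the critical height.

FS = 1.56

H_c = (4c'/γ) · sinβ cosφ' / [1 − cos(β − φ')]
    = (4·29.6/18.5) · sin63.6°·cos13.7° / [1 − cos49.9°]
    = 6.400 · 0.8702 / 0.3559 = 15.65 m
FS = H_c / H = 15.65 / 10.0 = 1.565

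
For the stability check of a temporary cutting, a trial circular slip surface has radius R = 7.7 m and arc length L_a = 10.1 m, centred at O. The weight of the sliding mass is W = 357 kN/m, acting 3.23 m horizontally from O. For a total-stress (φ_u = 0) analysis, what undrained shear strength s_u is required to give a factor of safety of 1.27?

FS = s_u·L_a·R / (W·d), so s_u = FS·W·d / (L_a·R).
s_u = 1.27·357·3.23 / (10.10·7.7) = 1464.4 / 77.77 = 18.83 kPa

s_u = 18.8 kPa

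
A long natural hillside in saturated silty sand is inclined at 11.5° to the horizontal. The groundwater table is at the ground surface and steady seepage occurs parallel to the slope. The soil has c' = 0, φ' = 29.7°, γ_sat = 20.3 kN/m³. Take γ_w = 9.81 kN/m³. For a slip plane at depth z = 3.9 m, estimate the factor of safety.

FS = 1.45

With seepage parallel to the slope and the water table at the surface, the effective normal stress on the slip plane uses the buoyant unit weight γ' = γ_sat − γ_w while the driving shear stress uses γ_sat:
FS = [c' + γ' z cos²β tanφ'] / [γ_sat z sinβ cosβ]
(For c' = 0 this reduces to FS = (γ'/γ_sat)·tanφ'/tanβ.)
γ' = 20.3 − 9.81 = 10.49 kN/m³
Numerator = 0.0 + 10.49·3.9·cos²11.5°·tan29.7° = 0.0 + 10.49·3.9·0.9603·0.5704 = 22.408 kPa
Denominator = 20.3·3.9·sin11.5°·cos11.5° = 20.3·3.9·0.1994·0.9799 = 15.467 kPa
FS = 22.408 / 15.467 = 1.449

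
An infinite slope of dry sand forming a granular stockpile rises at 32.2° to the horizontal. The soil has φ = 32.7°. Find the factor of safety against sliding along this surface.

For a dry cohesionless infinite slope the factor of safety is FS = tanφ / tanβ.
FS = tan32.7° / tan32.2° = 0.6420 / 0.6297 = 1.019

FS = 1.02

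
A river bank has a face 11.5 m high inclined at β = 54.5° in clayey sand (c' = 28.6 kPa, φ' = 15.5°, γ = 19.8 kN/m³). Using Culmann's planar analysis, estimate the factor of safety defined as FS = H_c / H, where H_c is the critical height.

FS = 1.77

H_c = (4c'/γ) · sinβ cosφ' / [1 − cos(β − φ')]
    = (4·28.6/19.8) · sin54.5°·cos15.5° / [1 − cos39.0°]
    = 5.778 · 0.7845 / 0.2229 = 20.34 m
FS = H_c / H = 20.34 / 11.5 = 1.769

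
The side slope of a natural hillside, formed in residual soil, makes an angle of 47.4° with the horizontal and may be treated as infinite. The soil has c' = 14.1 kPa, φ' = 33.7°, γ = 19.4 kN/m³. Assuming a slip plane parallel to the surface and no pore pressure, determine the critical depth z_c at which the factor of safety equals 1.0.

z_c = 3.77 m

Setting FS = 1.00 in FS = [c' + γz cos²β tanφ'] / [γz sinβ cosβ] and solving for z:
z = c' / [γ cosβ (FS·sinβ − cosβ·tanφ')]
  = 14.1 / [19.4·cos47.4°·(1.00·sin47.4° − cos47.4°·tan33.7°)]
  = 14.1 / [19.4·0.6769·(1.00·0.7361 − 0.6769·0.6669)]
  = 14.1 / 3.7382 = 3.772 m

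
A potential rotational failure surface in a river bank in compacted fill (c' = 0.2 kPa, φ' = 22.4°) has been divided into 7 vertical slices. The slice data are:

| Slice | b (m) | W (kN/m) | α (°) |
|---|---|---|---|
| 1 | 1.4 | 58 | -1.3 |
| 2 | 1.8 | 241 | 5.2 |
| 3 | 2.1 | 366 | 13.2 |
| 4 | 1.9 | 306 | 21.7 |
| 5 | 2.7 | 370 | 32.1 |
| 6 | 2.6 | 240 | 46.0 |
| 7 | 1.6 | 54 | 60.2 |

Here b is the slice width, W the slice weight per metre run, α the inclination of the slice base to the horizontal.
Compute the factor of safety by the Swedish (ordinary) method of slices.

FS = 0.95

Ordinary method of slices: FS = Σ[c'·Δl_i + (W_i cosα_i)·tanφ'] / Σ W_i sinα_i, with Δl_i = b_i / cosα_i.
Slice 1: Δl = 1.4/cos(-1.3°) = 1.400 m; N'_1 = 58·cos(-1.3°) = 58.0; c'Δl = 0.28; W sinα = -1.3
Slice 2: Δl = 1.8/cos5.2° = 1.807 m; N'_2 = 241·cos5.2° = 240.0; c'Δl = 0.36; W sinα = 21.8
Slice 3: Δl = 2.1/cos13.2° = 2.157 m; N'_3 = 366·cos13.2° = 356.3; c'Δl = 0.43; W sinα = 83.6
Slice 4: Δl = 1.9/cos21.7° = 2.045 m; N'_4 = 306·cos21.7° = 284.3; c'Δl = 0.41; W sinα = 113.1
Slice 5: Δl = 2.7/cos32.1° = 3.187 m; N'_5 = 370·cos32.1° = 313.4; c'Δl = 0.64; W sinα = 196.6
Slice 6: Δl = 2.6/cos46.0° = 3.743 m; N'_6 = 240·cos46.0° = 166.7; c'Δl = 0.75; W sinα = 172.6
Slice 7: Δl = 1.6/cos60.2° = 3.219 m; N'_7 = 54·cos60.2° = 26.8; c'Δl = 0.64; W sinα = 46.9
Σc'Δl = 3.5 kN/m; ΣN' = 1445.6 kN/m; ΣW sinα = 633.4 kN/m
Resisting = 3.5 + 1445.6·tan22.4° = 3.5 + 595.8 = 599.4 kN/m
FS = 599.4 / 633.4 = 0.946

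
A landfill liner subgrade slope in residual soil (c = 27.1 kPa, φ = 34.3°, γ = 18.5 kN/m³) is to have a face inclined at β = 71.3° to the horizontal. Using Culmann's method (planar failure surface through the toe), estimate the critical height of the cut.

H_c = 22.77 m

Culmann's analysis gives the critical failure plane at α_cr = (β + φ)/2 = (71.3 + 34.3)/2 = 52.8°, and the critical height
H_c = (4c/γ) · sinβ cosφ / [1 − cos(β − φ)]
    = (4·27.1/18.5) · sin71.3°·cos34.3° / [1 − cos(37.0°)]
    = 5.859 · 0.9472·0.8261 / [1 − 0.7986]
    = 5.859 · 0.7825 / 0.2014
    = 22.77 m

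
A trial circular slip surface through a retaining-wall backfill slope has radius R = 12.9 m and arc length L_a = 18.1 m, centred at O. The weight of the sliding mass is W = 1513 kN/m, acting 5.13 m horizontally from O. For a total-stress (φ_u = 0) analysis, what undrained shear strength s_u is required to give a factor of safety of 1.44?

FS = s_u·L_a·R / (W·d), so s_u = FS·W·d / (L_a·R).
s_u = 1.44·1513·5.13 / (18.10·12.9) = 11176.8 / 233.49 = 47.87 kPa

s_u = 47.9 kPa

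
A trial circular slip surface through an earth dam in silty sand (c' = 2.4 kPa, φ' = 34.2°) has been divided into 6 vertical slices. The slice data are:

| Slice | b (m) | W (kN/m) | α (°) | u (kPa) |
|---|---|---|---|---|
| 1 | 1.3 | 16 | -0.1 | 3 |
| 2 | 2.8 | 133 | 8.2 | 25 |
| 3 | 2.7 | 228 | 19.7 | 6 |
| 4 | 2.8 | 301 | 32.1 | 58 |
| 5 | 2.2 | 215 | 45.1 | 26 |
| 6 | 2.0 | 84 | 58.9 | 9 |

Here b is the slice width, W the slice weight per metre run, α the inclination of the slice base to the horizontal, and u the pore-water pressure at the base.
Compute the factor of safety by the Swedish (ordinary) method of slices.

FS = 0.67

Ordinary method of slices: FS = Σ[c'·Δl_i + (W_i cosα_i − u_i·Δl_i)·tanφ'] / Σ W_i sinα_i, with Δl_i = b_i / cosα_i.
Slice 1: Δl = 1.3/cos(-0.1°) = 1.300 m; N'_1 = 16·cos(-0.1°) − 3·1.300 = 12.1; c'Δl = 3.12; W sinα = -0.0
Slice 2: Δl = 2.8/cos8.2° = 2.829 m; N'_2 = 133·cos8.2° − 25·2.829 = 60.9; c'Δl = 6.79; W sinα = 19.0
Slice 3: Δl = 2.7/cos19.7° = 2.868 m; N'_3 = 228·cos19.7° − 6·2.868 = 197.4; c'Δl = 6.88; W sinα = 76.9
Slice 4: Δl = 2.8/cos32.1° = 3.305 m; N'_4 = 301·cos32.1° − 58·3.305 = 63.3; c'Δl = 7.93; W sinα = 160.0
Slice 5: Δl = 2.2/cos45.1° = 3.117 m; N'_5 = 215·cos45.1° − 26·3.117 = 70.7; c'Δl = 7.48; W sinα = 152.3
Slice 6: Δl = 2.0/cos58.9° = 3.872 m; N'_6 = 84·cos58.9° − 9·3.872 = 8.5; c'Δl = 9.29; W sinα = 71.9
Σc'Δl = 41.5 kN/m; ΣN' = 413.0 kN/m; ΣW sinα = 480.0 kN/m
Resisting = 41.5 + 413.0·tan34.2° = 41.5 + 280.7 = 322.2 kN/m
FS = 322.2 / 480.0 = 0.671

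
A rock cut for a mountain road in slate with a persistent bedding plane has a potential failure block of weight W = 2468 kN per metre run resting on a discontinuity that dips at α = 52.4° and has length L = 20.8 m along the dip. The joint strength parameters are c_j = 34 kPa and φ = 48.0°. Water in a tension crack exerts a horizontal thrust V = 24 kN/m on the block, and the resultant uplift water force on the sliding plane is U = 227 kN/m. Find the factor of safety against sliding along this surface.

FS = 1.07

Resolving the block weight along and normal to the plane and applying the Mohr–Coulomb strength on the joint:
N' = W cosα − U − V sinα = 2468·cos52.4° − 227 − 24·sin52.4° = 1259.8 kN/m
Driving force T = W sinα + V cosα = 2468·sin52.4° + 24·cos52.4° = 1970.0 kN/m
Resisting force R = c_j·L + N'·tanφ = 34·20.8 + 1259.8·tan48.0° = 707.2 + 1399.2 = 2106.4 kN/m
FS = R / T = 2106.4 / 1970.0 = 1.069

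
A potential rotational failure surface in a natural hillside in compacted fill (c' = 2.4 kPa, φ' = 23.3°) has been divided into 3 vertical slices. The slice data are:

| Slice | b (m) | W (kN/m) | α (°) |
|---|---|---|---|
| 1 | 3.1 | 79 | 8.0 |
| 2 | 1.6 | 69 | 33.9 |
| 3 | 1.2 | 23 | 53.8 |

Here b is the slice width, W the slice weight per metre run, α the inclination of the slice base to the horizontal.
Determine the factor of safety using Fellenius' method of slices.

FS = 1.19

Ordinary method of slices: FS = Σ[c'·Δl_i + (W_i cosα_i)·tanφ'] / Σ W_i sinα_i, with Δl_i = b_i / cosα_i.
Slice 1: Δl = 3.1/cos8.0° = 3.130 m; N'_1 = 79·cos8.0° = 78.2; c'Δl = 7.51; W sinα = 11.0
Slice 2: Δl = 1.6/cos33.9° = 1.928 m; N'_2 = 69·cos33.9° = 57.3; c'Δl = 4.63; W sinα = 38.5
Slice 3: Δl = 1.2/cos53.8° = 2.032 m; N'_3 = 23·cos53.8° = 13.6; c'Δl = 4.88; W sinα = 18.6
Σc'Δl = 17.0 kN/m; ΣN' = 149.1 kN/m; ΣW sinα = 68.0 kN/m
Resisting = 17.0 + 149.1·tan23.3° = 17.0 + 64.2 = 81.2 kN/m
FS = 81.2 / 68.0 = 1.194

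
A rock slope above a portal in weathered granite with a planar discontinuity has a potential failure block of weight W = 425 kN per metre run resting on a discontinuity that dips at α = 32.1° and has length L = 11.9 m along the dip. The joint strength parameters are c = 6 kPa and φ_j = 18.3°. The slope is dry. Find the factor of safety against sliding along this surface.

FS = 0.84

Resolving the block weight along and normal to the plane and applying the Mohr–Coulomb strength on the joint:
N' = W cosα = 425·cos32.1° = 360.0 kN/m
Driving force T = W sinα = 425·sin32.1° = 225.8 kN/m
Resisting force R = c·L + N'·tanφ_j = 6·11.9 + 360.0·tan18.3° = 71.4 + 119.1 = 190.5 kN/m
FS = R / T = 190.5 / 225.8 = 0.843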